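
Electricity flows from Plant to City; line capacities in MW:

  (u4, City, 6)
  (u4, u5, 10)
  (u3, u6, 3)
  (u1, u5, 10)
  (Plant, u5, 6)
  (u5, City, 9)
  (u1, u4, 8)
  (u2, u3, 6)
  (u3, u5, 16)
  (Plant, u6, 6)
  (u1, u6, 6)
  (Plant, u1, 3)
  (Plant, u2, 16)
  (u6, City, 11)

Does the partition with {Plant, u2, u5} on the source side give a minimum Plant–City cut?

No — its capacity is 24, but the minimum cut has capacity 21.

Given cut capacity: 3 + 6 + 6 + 9 = 24.
Augment Plant→u5→City: bottleneck 6, flow now 6.
Augment Plant→u6→City: bottleneck 6, flow now 12.
Augment Plant→u1→u4→City: bottleneck 3, flow now 15.
Augment Plant→u2→u3→u5→City: bottleneck 3, flow now 18.
Augment Plant→u2→u3→u6→City: bottleneck 3, flow now 21.
No augmenting path remains; maximum flow = 21.
In the residual graph, reachable from Plant: {Plant, u2}.
Min-cut edges: Plant→u1 (3), Plant→u5 (6), Plant→u6 (6), u2→u3 (6); capacity 3 + 6 + 6 + 6 = 21.
Cut capacity 24 exceeds the max flow 21, so it is not minimum.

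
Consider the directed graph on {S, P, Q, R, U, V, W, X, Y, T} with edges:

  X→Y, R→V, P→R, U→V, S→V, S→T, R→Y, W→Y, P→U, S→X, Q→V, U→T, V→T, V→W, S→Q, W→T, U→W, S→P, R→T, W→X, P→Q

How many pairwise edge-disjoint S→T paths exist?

Assign every edge capacity 1; by Menger, the answer equals the max flow.
Path S→T (+1); total 1.
Path S→V→T (+1); total 2.
Path S→P→R→T (+1); total 3.
Path S→Q→V→W→T (+1); total 4.
No residual S→T path; max flow = 4.
Certifying cut of size 4: {S→P, S→Q, S→T, S→V}.

4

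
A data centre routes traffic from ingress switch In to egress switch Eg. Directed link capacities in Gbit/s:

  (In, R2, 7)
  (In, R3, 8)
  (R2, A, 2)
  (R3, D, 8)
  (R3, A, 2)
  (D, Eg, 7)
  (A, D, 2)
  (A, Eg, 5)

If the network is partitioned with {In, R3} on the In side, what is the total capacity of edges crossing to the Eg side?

Edges leaving {In, R3}: In→R2 (7), R3→D (8), R3→A (2).
Cut capacity = 7 + 8 + 2 = 17.

17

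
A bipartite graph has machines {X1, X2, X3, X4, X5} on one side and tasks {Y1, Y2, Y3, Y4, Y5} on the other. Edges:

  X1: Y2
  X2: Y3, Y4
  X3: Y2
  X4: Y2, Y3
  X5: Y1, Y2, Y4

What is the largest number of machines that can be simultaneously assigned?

Unit-capacity flow: source→left, listed edges, right→sink; max matching = max flow.
Augmenting path X1→Y2 (+1); matched 1.
Augmenting path X2→Y3 (+1); matched 2.
Augmenting path X5→Y1 (+1); matched 3.
Augmenting path X4→Y3→X2→Y4 (+1); matched 4.
No augmenting path remains; maximum matching = 4.
König certificate: {X2, X4, X5, Y2} is a vertex cover of size 4 (every listed pair touches it), so no matching can be larger.

4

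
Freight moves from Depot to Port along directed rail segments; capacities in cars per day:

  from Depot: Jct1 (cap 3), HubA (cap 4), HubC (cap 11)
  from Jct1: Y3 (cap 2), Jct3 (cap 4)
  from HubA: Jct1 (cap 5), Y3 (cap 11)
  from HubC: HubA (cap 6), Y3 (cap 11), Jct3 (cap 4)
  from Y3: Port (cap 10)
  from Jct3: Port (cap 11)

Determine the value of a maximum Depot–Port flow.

18

Augment Depot→Jct1→Y3→Port: bottleneck 2, flow now 2.
Augment Depot→Jct1→Jct3→Port: bottleneck 1, flow now 3.
Augment Depot→HubA→Y3→Port: bottleneck 4, flow now 7.
Augment Depot→HubC→Y3→Port: bottleneck 4, flow now 11.
Augment Depot→HubC→Jct3→Port: bottleneck 4, flow now 15.
Augment Depot→HubC→HubA→Jct1→Jct3→Port: bottleneck 3, flow now 18.
No augmenting path remains; maximum flow = 18.
In the residual graph, reachable from Depot: {Depot}.
Min-cut edges: Depot→Jct1 (3), Depot→HubA (4), Depot→HubC (11); capacity 3 + 4 + 11 = 18.
This cut is saturated, so no flow can exceed 18.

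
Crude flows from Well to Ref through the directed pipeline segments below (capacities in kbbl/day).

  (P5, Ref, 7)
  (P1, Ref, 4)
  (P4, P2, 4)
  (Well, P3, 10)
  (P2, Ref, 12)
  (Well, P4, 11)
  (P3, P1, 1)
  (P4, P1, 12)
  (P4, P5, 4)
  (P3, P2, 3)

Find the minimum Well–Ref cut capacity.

15

Augment Well→P3→P2→Ref: bottleneck 3, flow now 3.
Augment Well→P3→P1→Ref: bottleneck 1, flow now 4.
Augment Well→P4→P2→Ref: bottleneck 4, flow now 8.
Augment Well→P4→P1→Ref: bottleneck 3, flow now 11.
Augment Well→P4→P5→Ref: bottleneck 4, flow now 15.
No augmenting path remains; maximum flow = 15.
By max-flow min-cut, the minimum cut capacity equals the max flow.
In the residual graph, reachable from Well: {Well, P3}.
Min-cut edges: Well→P4 (11), P3→P2 (3), P3→P1 (1); capacity 11 + 3 + 1 = 15.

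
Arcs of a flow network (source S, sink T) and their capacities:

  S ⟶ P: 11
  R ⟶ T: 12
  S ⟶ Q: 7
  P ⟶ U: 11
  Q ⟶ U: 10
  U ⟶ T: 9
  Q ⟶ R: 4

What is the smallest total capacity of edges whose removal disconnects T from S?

Augment S→P→U→T: bottleneck 9, flow now 9.
Augment S→Q→R→T: bottleneck 4, flow now 13.
No augmenting path remains; maximum flow = 13.
By max-flow min-cut, the minimum cut capacity equals the max flow.
In the residual graph, reachable from S: {S, P, Q, U}.
Min-cut edges: Q→R (4), U→T (9); capacity 4 + 9 = 13.

13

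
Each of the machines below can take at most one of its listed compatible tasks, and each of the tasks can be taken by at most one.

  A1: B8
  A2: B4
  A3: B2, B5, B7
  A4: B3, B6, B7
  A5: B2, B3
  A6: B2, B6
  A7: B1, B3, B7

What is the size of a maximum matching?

7

Unit-capacity flow: source→left, listed edges, right→sink; max matching = max flow.
Augmenting path A1→B8 (+1); matched 1.
Augmenting path A2→B4 (+1); matched 2.
Augmenting path A3→B2 (+1); matched 3.
Augmenting path A4→B3 (+1); matched 4.
Augmenting path A6→B6 (+1); matched 5.
Augmenting path A7→B1 (+1); matched 6.
Augmenting path A5→B2→A3→B5 (+1); matched 7.
No augmenting path remains; maximum matching = 7.
König certificate: {A1, A2, A3, A4, A5, A6, A7} is a vertex cover of size 7 (every listed pair touches it), so no matching can be larger.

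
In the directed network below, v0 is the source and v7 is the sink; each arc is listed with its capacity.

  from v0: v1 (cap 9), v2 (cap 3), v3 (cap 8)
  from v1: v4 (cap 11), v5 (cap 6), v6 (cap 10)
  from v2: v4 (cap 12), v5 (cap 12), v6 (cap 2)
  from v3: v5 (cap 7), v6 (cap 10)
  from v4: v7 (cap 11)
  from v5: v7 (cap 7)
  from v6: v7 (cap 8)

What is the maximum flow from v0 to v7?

Augment v0→v1→v4→v7: bottleneck 9, flow now 9.
Augment v0→v2→v4→v7: bottleneck 2, flow now 11.
Augment v0→v2→v5→v7: bottleneck 1, flow now 12.
Augment v0→v3→v5→v7: bottleneck 6, flow now 18.
Augment v0→v3→v6→v7: bottleneck 2, flow now 20.
No augmenting path remains; maximum flow = 20.
In the residual graph, reachable from v0: {v0}.
Min-cut edges: v0→v1 (9), v0→v2 (3), v0→v3 (8); capacity 9 + 3 + 8 = 20.
This cut is saturated, so no flow can exceed 20.

20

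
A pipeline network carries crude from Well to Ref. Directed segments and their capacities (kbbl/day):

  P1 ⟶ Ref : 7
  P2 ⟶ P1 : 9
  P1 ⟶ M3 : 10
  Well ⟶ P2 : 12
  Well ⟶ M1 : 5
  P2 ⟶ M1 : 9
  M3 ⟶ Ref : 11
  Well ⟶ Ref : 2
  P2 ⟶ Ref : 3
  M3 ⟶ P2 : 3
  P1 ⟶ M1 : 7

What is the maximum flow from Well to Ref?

Augment Well→Ref: bottleneck 2, flow now 2.
Augment Well→P2→Ref: bottleneck 3, flow now 5.
Augment Well→P2→P1→Ref: bottleneck 7, flow now 12.
Augment Well→P2→P1→M3→Ref: bottleneck 2, flow now 14.
No augmenting path remains; maximum flow = 14.
In the residual graph, reachable from Well: {Well, M1}.
Min-cut edges: Well→P2 (12), Well→Ref (2); capacity 12 + 2 = 14.
This cut is saturated, so no flow can exceed 14.

14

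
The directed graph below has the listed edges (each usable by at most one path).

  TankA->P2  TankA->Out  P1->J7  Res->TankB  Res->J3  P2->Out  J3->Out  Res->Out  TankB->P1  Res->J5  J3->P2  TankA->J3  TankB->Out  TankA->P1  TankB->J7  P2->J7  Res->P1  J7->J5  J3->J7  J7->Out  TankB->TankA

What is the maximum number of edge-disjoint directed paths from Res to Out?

4

Assign every edge capacity 1; by Menger, the answer equals the max flow.
Path Res→Out (+1); total 1.
Path Res→TankB→Out (+1); total 2.
Path Res→J3→Out (+1); total 3.
Path Res→P1→J7→Out (+1); total 4.
No residual Res→Out path; max flow = 4.
Certifying cut of size 4: {Res→J3, Res→Out, Res→P1, Res→TankB}.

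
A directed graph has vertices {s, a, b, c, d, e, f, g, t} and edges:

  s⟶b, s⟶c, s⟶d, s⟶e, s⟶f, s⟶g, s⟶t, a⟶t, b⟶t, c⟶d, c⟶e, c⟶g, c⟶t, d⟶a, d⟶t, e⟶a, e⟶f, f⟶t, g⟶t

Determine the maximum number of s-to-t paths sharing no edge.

7

Assign every edge capacity 1; by Menger, the answer equals the max flow.
Path s→t (+1); total 1.
Path s→b→t (+1); total 2.
Path s→c→t (+1); total 3.
Path s→d→t (+1); total 4.
Path s→f→t (+1); total 5.
Path s→g→t (+1); total 6.
Path s→e→a→t (+1); total 7.
No residual s→t path; max flow = 7.
Certifying cut of size 7: {s→b, s→c, s→d, s→e, s→f, s→g, s→t}.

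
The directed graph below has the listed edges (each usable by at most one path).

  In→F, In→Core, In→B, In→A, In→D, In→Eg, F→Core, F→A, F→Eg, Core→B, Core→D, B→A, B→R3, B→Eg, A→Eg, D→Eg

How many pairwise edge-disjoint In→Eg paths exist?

Assign every edge capacity 1; by Menger, the answer equals the max flow.
Path In→Eg (+1); total 1.
Path In→F→Eg (+1); total 2.
Path In→B→Eg (+1); total 3.
Path In→A→Eg (+1); total 4.
Path In→D→Eg (+1); total 5.
No residual In→Eg path; max flow = 5.
Certifying cut of size 5: {A→Eg, B→Eg, D→Eg, In→Eg, In→F}.

5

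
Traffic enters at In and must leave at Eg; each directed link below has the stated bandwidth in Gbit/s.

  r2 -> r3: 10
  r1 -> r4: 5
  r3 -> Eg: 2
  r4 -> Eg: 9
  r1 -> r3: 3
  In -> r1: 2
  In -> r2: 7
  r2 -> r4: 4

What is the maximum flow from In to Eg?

Augment In→r1→r3→Eg: bottleneck 2, flow now 2.
Augment In→r2→r4→Eg: bottleneck 4, flow now 6.
Augment In→r2→r3→r1→r4→Eg: bottleneck 2, flow now 8. (uses reverse residual edge)
No augmenting path remains; maximum flow = 8.
In the residual graph, reachable from In: {In, r2, r3}.
Min-cut edges: In→r1 (2), r2→r4 (4), r3→Eg (2); capacity 2 + 4 + 2 = 8.
This cut is saturated, so no flow can exceed 8.

8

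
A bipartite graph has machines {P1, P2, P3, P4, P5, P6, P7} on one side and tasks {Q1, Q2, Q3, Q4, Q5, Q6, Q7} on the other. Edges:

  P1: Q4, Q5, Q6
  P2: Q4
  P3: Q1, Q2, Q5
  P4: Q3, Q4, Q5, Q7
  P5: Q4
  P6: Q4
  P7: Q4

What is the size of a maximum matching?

Unit-capacity flow: source→left, listed edges, right→sink; max matching = max flow.
Augmenting path P1→Q4 (+1); matched 1.
Augmenting path P3→Q1 (+1); matched 2.
Augmenting path P4→Q3 (+1); matched 3.
Augmenting path P2→Q4→P1→Q5 (+1); matched 4.
No augmenting path remains; maximum matching = 4.
König certificate: {P1, P3, P4, Q4} is a vertex cover of size 4 (every listed pair touches it), so no matching can be larger.

4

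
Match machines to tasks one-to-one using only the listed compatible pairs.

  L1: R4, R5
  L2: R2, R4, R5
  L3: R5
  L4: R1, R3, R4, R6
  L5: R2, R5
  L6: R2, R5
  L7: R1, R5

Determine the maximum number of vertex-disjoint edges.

5

Unit-capacity flow: source→left, listed edges, right→sink; max matching = max flow.
Augmenting path L1→R4 (+1); matched 1.
Augmenting path L2→R2 (+1); matched 2.
Augmenting path L3→R5 (+1); matched 3.
Augmenting path L4→R1 (+1); matched 4.
Augmenting path L7→R1→L4→R3 (+1); matched 5.
No augmenting path remains; maximum matching = 5.
König certificate: {L4, L7, R2, R4, R5} is a vertex cover of size 5 (every listed pair touches it), so no matching can be larger.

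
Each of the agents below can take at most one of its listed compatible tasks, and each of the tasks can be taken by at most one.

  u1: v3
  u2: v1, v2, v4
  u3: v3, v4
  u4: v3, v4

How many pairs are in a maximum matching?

3

Unit-capacity flow: source→left, listed edges, right→sink; max matching = max flow.
Augmenting path u1→v3 (+1); matched 1.
Augmenting path u2→v1 (+1); matched 2.
Augmenting path u3→v4 (+1); matched 3.
No augmenting path remains; maximum matching = 3.
König certificate: {u2, v3, v4} is a vertex cover of size 3 (every listed pair touches it), so no matching can be larger.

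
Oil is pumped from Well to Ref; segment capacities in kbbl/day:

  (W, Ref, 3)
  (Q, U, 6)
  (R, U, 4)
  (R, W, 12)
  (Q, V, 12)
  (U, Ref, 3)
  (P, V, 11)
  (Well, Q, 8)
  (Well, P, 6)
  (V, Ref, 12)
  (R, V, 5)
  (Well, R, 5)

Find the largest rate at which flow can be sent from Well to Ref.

Augment Well→P→V→Ref: bottleneck 6, flow now 6.
Augment Well→Q→U→Ref: bottleneck 3, flow now 9.
Augment Well→Q→V→Ref: bottleneck 5, flow now 14.
Augment Well→R→V→Ref: bottleneck 1, flow now 15.
Augment Well→R→W→Ref: bottleneck 3, flow now 18.
No augmenting path remains; maximum flow = 18.
In the residual graph, reachable from Well: {Well, P, Q, R, U, V, W}.
Min-cut edges: U→Ref (3), V→Ref (12), W→Ref (3); capacity 3 + 12 + 3 = 18.
This cut is saturated, so no flow can exceed 18.

18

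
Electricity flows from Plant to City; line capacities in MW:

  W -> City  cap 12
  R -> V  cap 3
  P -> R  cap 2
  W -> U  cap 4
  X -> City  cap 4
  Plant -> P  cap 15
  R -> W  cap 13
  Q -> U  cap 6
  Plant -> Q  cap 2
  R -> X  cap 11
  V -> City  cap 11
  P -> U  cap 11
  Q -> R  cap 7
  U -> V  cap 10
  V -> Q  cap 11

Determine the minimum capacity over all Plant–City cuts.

14

Augment Plant→P→R→V→City: bottleneck 2, flow now 2.
Augment Plant→P→U→V→City: bottleneck 9, flow now 11.
Augment Plant→Q→R→W→City: bottleneck 2, flow now 13.
Augment Plant→P→U→V→R→W→City: bottleneck 1, flow now 14. (uses reverse residual edge)
No augmenting path remains; maximum flow = 14.
By max-flow min-cut, the minimum cut capacity equals the max flow.
In the residual graph, reachable from Plant: {Plant, P, U}.
Min-cut edges: Plant→Q (2), P→R (2), U→V (10); capacity 2 + 2 + 10 = 14.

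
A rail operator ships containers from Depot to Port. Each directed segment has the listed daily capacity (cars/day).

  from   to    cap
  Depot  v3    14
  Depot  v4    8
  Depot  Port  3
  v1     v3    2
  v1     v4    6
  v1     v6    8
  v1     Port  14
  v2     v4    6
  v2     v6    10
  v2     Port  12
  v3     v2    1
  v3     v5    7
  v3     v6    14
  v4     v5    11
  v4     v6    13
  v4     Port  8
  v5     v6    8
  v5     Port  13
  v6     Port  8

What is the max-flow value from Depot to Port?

25

Augment Depot→Port: bottleneck 3, flow now 3.
Augment Depot→v4→Port: bottleneck 8, flow now 11.
Augment Depot→v3→v2→Port: bottleneck 1, flow now 12.
Augment Depot→v3→v5→Port: bottleneck 7, flow now 19.
Augment Depot→v3→v6→Port: bottleneck 6, flow now 25.
No augmenting path remains; maximum flow = 25.
In the residual graph, reachable from Depot: {Depot}.
Min-cut edges: Depot→v3 (14), Depot→v4 (8), Depot→Port (3); capacity 14 + 8 + 3 = 25.
This cut is saturated, so no flow can exceed 25.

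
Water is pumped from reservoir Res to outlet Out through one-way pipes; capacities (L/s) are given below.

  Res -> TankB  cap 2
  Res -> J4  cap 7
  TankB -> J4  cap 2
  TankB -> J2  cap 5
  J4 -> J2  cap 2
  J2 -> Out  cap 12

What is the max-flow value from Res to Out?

4

Augment Res→TankB→J2→Out: bottleneck 2, flow now 2.
Augment Res→J4→J2→Out: bottleneck 2, flow now 4.
No augmenting path remains; maximum flow = 4.
In the residual graph, reachable from Res: {Res, J4}.
Min-cut edges: Res→TankB (2), J4→J2 (2); capacity 2 + 2 = 4.
This cut is saturated, so no flow can exceed 4.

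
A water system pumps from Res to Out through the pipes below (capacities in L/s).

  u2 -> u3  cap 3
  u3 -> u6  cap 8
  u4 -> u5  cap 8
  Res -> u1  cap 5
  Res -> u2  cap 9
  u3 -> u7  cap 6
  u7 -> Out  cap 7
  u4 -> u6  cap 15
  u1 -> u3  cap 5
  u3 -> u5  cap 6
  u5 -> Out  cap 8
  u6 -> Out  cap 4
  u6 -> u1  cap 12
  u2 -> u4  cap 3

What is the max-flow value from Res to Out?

11

Augment Res→u1→u3→u5→Out: bottleneck 5, flow now 5.
Augment Res→u2→u3→u5→Out: bottleneck 1, flow now 6.
Augment Res→u2→u3→u6→Out: bottleneck 2, flow now 8.
Augment Res→u2→u4→u5→Out: bottleneck 2, flow now 10.
Augment Res→u2→u4→u6→Out: bottleneck 1, flow now 11.
No augmenting path remains; maximum flow = 11.
In the residual graph, reachable from Res: {Res, u2}.
Min-cut edges: Res→u1 (5), u2→u3 (3), u2→u4 (3); capacity 5 + 3 + 3 = 11.
This cut is saturated, so no flow can exceed 11.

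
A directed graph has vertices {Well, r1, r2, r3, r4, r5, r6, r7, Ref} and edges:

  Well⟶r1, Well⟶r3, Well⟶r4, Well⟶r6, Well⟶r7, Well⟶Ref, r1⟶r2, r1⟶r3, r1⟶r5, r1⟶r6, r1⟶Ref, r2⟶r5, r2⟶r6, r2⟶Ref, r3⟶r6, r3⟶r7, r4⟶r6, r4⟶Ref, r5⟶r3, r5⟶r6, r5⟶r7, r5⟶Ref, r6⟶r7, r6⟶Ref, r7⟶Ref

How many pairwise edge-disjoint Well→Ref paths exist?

Assign every edge capacity 1; by Menger, the answer equals the max flow.
Path Well→Ref (+1); total 1.
Path Well→r1→Ref (+1); total 2.
Path Well→r4→Ref (+1); total 3.
Path Well→r6→Ref (+1); total 4.
Path Well→r7→Ref (+1); total 5.
No residual Well→Ref path; max flow = 5.
Certifying cut of size 5: {Well→Ref, Well→r1, Well→r4, r6→Ref, r7→Ref}.

5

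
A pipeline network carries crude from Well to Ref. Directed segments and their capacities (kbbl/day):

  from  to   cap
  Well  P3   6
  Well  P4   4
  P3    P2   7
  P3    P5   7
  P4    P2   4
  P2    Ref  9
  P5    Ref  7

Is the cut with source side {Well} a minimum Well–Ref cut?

Given cut capacity: 6 + 4 = 10.
Augment Well→P3→P2→Ref: bottleneck 6, flow now 6.
Augment Well→P4→P2→Ref: bottleneck 3, flow now 9.
Augment Well→P4→P2→P3→P5→Ref: bottleneck 1, flow now 10. (uses reverse residual edge)
No augmenting path remains; maximum flow = 10.
Cut capacity 10 equals the max flow, so it is a minimum cut.

Yes — it is a minimum cut (capacity 10).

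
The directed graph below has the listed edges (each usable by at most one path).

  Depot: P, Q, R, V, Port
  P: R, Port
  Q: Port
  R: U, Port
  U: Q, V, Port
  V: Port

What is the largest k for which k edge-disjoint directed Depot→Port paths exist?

Assign every edge capacity 1; by Menger, the answer equals the max flow.
Path Depot→Port (+1); total 1.
Path Depot→P→Port (+1); total 2.
Path Depot→Q→Port (+1); total 3.
Path Depot→R→Port (+1); total 4.
Path Depot→V→Port (+1); total 5.
No residual Depot→Port path; max flow = 5.
Certifying cut of size 5: {Depot→P, Depot→Port, Depot→Q, Depot→R, Depot→V}.

5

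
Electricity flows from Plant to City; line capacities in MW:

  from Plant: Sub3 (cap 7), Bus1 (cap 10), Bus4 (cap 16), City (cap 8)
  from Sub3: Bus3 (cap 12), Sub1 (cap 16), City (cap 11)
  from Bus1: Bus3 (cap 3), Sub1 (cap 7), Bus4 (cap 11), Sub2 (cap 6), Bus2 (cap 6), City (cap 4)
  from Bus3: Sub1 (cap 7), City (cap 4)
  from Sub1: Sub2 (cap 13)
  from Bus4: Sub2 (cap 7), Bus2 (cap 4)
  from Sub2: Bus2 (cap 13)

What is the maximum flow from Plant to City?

22

Augment Plant→City: bottleneck 8, flow now 8.
Augment Plant→Sub3→City: bottleneck 7, flow now 15.
Augment Plant→Bus1→City: bottleneck 4, flow now 19.
Augment Plant→Bus1→Bus3→City: bottleneck 3, flow now 22.
No augmenting path remains; maximum flow = 22.
In the residual graph, reachable from Plant: {Plant, Bus1, Sub1, Bus4, Sub2, Bus2}.
Min-cut edges: Plant→Sub3 (7), Plant→City (8), Bus1→Bus3 (3), Bus1→City (4); capacity 7 + 8 + 3 + 4 = 22.
This cut is saturated, so no flow can exceed 22.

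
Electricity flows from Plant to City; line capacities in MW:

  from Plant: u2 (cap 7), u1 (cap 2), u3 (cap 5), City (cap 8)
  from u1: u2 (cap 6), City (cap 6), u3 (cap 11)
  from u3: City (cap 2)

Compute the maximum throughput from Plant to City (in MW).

12

Augment Plant→City: bottleneck 8, flow now 8.
Augment Plant→u1→City: bottleneck 2, flow now 10.
Augment Plant→u3→City: bottleneck 2, flow now 12.
No augmenting path remains; maximum flow = 12.
In the residual graph, reachable from Plant: {Plant, u2, u3}.
Min-cut edges: Plant→u1 (2), Plant→City (8), u3→City (2); capacity 2 + 8 + 2 = 12.
This cut is saturated, so no flow can exceed 12.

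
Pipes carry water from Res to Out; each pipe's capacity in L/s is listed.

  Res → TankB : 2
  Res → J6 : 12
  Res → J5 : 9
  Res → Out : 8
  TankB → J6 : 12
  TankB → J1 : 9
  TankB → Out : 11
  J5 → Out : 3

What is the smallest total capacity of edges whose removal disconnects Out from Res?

Augment Res→Out: bottleneck 8, flow now 8.
Augment Res→TankB→Out: bottleneck 2, flow now 10.
Augment Res→J5→Out: bottleneck 3, flow now 13.
No augmenting path remains; maximum flow = 13.
By max-flow min-cut, the minimum cut capacity equals the max flow.
In the residual graph, reachable from Res: {Res, J6, J5}.
Min-cut edges: Res→TankB (2), Res→Out (8), J5→Out (3); capacity 2 + 8 + 3 = 13.

13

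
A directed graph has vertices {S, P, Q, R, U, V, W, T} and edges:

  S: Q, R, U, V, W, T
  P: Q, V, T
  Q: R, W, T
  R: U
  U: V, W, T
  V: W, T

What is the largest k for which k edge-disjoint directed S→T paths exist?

Assign every edge capacity 1; by Menger, the answer equals the max flow.
Path S→T (+1); total 1.
Path S→Q→T (+1); total 2.
Path S→U→T (+1); total 3.
Path S→V→T (+1); total 4.
No residual S→T path; max flow = 4.
Certifying cut of size 4: {S→Q, S→T, U→T, V→T}.

4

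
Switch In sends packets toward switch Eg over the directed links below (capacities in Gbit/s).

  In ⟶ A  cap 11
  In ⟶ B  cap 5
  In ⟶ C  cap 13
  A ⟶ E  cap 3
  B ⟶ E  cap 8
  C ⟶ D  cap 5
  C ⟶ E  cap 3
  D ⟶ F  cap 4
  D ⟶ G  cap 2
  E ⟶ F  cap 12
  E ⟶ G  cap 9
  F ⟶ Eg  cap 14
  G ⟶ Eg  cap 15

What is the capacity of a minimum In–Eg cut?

Augment In→A→E→F→Eg: bottleneck 3, flow now 3.
Augment In→B→E→F→Eg: bottleneck 5, flow now 8.
Augment In→C→D→F→Eg: bottleneck 4, flow now 12.
Augment In→C→D→G→Eg: bottleneck 1, flow now 13.
Augment In→C→E→F→Eg: bottleneck 2, flow now 15.
Augment In→C→E→G→Eg: bottleneck 1, flow now 16.
No augmenting path remains; maximum flow = 16.
By max-flow min-cut, the minimum cut capacity equals the max flow.
In the residual graph, reachable from In: {In, A, C}.
Min-cut edges: In→B (5), A→E (3), C→D (5), C→E (3); capacity 5 + 3 + 5 + 3 = 16.

16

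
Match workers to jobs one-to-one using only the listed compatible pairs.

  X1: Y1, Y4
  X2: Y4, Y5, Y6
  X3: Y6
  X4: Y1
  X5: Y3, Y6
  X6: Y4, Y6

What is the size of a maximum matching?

5

Unit-capacity flow: source→left, listed edges, right→sink; max matching = max flow.
Augmenting path X1→Y1 (+1); matched 1.
Augmenting path X2→Y4 (+1); matched 2.
Augmenting path X3→Y6 (+1); matched 3.
Augmenting path X5→Y3 (+1); matched 4.
Augmenting path X6→Y4→X2→Y5 (+1); matched 5.
No augmenting path remains; maximum matching = 5.
König certificate: {X2, X5, Y1, Y4, Y6} is a vertex cover of size 5 (every listed pair touches it), so no matching can be larger.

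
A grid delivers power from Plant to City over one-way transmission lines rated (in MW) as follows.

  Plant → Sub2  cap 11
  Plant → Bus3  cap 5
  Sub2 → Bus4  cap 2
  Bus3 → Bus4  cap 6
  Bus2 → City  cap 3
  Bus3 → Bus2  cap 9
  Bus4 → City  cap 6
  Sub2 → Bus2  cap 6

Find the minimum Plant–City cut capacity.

9

Augment Plant→Sub2→Bus4→City: bottleneck 2, flow now 2.
Augment Plant→Sub2→Bus2→City: bottleneck 3, flow now 5.
Augment Plant→Bus3→Bus4→City: bottleneck 4, flow now 9.
No augmenting path remains; maximum flow = 9.
By max-flow min-cut, the minimum cut capacity equals the max flow.
In the residual graph, reachable from Plant: {Plant, Sub2, Bus3, Bus4, Bus2}.
Min-cut edges: Bus4→City (6), Bus2→City (3); capacity 6 + 3 = 9.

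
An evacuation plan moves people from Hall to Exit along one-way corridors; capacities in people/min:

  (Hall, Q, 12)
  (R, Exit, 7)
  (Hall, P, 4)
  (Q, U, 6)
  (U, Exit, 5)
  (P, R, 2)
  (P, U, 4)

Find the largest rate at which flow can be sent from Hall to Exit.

7

Augment Hall→P→R→Exit: bottleneck 2, flow now 2.
Augment Hall→P→U→Exit: bottleneck 2, flow now 4.
Augment Hall→Q→U→Exit: bottleneck 3, flow now 7.
No augmenting path remains; maximum flow = 7.
In the residual graph, reachable from Hall: {Hall, P, Q, U}.
Min-cut edges: P→R (2), U→Exit (5); capacity 2 + 5 = 7.
This cut is saturated, so no flow can exceed 7.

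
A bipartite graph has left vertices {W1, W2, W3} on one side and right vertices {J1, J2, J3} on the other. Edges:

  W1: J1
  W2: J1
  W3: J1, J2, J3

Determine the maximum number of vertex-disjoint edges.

2

Unit-capacity flow: source→left, listed edges, right→sink; max matching = max flow.
Augmenting path W1→J1 (+1); matched 1.
Augmenting path W3→J2 (+1); matched 2.
No augmenting path remains; maximum matching = 2.
König certificate: {W3, J1} is a vertex cover of size 2 (every listed pair touches it), so no matching can be larger.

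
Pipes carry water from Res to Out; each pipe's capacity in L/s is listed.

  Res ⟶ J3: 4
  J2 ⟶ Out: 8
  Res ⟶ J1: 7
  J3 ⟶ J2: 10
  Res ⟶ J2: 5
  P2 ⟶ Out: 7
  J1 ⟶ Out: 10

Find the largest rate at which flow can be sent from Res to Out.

Augment Res→J2→Out: bottleneck 5, flow now 5.
Augment Res→J1→Out: bottleneck 7, flow now 12.
Augment Res→J3→J2→Out: bottleneck 3, flow now 15.
No augmenting path remains; maximum flow = 15.
In the residual graph, reachable from Res: {Res, J3, J2}.
Min-cut edges: Res→J1 (7), J2→Out (8); capacity 7 + 8 = 15.
This cut is saturated, so no flow can exceed 15.

15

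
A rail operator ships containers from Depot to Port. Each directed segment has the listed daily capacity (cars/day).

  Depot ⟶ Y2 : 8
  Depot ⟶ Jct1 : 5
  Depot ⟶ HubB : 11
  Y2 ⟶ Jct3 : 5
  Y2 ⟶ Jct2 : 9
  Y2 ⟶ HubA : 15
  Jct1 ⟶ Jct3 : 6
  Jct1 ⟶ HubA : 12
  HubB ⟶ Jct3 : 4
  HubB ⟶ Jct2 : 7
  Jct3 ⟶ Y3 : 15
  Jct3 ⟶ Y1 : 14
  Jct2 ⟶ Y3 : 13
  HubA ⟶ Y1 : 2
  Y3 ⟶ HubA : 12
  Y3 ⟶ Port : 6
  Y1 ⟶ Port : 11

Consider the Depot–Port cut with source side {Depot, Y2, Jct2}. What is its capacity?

Edges leaving {Depot, Y2, Jct2}: Depot→Jct1 (5), Depot→HubB (11), Y2→Jct3 (5), Y2→HubA (15), Jct2→Y3 (13).
Cut capacity = 5 + 11 + 5 + 15 + 13 = 49.

49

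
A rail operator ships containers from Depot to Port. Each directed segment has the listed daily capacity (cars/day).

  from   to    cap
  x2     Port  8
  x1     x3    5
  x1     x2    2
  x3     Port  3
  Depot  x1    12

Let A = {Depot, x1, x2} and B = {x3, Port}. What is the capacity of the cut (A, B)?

Edges leaving {Depot, x1, x2}: x1→x3 (5), x2→Port (8).
Cut capacity = 5 + 8 = 13.

13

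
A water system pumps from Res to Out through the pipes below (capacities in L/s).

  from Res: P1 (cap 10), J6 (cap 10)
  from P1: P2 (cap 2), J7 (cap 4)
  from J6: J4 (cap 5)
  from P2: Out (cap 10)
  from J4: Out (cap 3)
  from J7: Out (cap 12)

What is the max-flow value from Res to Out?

9

Augment Res→P1→P2→Out: bottleneck 2, flow now 2.
Augment Res→P1→J7→Out: bottleneck 4, flow now 6.
Augment Res→J6→J4→Out: bottleneck 3, flow now 9.
No augmenting path remains; maximum flow = 9.
In the residual graph, reachable from Res: {Res, P1, J6, J4}.
Min-cut edges: P1→P2 (2), P1→J7 (4), J4→Out (3); capacity 2 + 4 + 3 = 9.
This cut is saturated, so no flow can exceed 9.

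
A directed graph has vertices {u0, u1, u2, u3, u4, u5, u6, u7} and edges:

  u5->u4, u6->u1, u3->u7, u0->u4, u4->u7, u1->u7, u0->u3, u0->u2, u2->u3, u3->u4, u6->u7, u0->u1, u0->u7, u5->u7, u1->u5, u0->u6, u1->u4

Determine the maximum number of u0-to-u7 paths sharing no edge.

Assign every edge capacity 1; by Menger, the answer equals the max flow.
Path u0→u7 (+1); total 1.
Path u0→u1→u7 (+1); total 2.
Path u0→u3→u7 (+1); total 3.
Path u0→u4→u7 (+1); total 4.
Path u0→u6→u7 (+1); total 5.
No residual u0→u7 path; max flow = 5.
Certifying cut of size 5: {u0→u1, u0→u6, u0→u7, u3→u7, u4→u7}.

5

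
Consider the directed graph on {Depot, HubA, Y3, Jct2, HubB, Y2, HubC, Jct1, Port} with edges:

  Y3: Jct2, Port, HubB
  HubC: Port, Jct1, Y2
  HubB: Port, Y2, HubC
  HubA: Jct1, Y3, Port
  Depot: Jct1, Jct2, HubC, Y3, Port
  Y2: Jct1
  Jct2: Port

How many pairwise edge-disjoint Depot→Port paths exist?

Assign every edge capacity 1; by Menger, the answer equals the max flow.
Path Depot→Port (+1); total 1.
Path Depot→Y3→Port (+1); total 2.
Path Depot→Jct2→Port (+1); total 3.
Path Depot→HubC→Port (+1); total 4.
No residual Depot→Port path; max flow = 4.
Certifying cut of size 4: {Depot→HubC, Depot→Jct2, Depot→Port, Depot→Y3}.

4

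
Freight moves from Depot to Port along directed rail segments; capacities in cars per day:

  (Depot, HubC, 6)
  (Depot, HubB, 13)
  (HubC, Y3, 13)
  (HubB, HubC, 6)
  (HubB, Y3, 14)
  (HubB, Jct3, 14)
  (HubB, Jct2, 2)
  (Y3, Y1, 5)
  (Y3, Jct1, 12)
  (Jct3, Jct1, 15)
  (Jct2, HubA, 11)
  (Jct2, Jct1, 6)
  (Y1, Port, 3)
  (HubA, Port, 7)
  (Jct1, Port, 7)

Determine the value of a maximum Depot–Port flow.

Augment Depot→HubC→Y3→Y1→Port: bottleneck 3, flow now 3.
Augment Depot→HubC→Y3→Jct1→Port: bottleneck 3, flow now 6.
Augment Depot→HubB→Y3→Jct1→Port: bottleneck 4, flow now 10.
Augment Depot→HubB→Jct2→HubA→Port: bottleneck 2, flow now 12.
No augmenting path remains; maximum flow = 12.
In the residual graph, reachable from Depot: {Depot, HubC, HubB, Y3, Jct3, Y1, Jct1}.
Min-cut edges: HubB→Jct2 (2), Y1→Port (3), Jct1→Port (7); capacity 2 + 3 + 7 = 12.
This cut is saturated, so no flow can exceed 12.

12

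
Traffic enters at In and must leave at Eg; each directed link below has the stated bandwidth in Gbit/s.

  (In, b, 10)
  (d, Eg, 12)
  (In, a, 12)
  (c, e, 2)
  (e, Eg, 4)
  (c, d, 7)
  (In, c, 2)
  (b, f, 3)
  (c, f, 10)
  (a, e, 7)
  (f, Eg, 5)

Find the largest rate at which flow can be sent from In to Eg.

9

Augment In→a→e→Eg: bottleneck 4, flow now 4.
Augment In→b→f→Eg: bottleneck 3, flow now 7.
Augment In→c→d→Eg: bottleneck 2, flow now 9.
No augmenting path remains; maximum flow = 9.
In the residual graph, reachable from In: {In, a, b, e}.
Min-cut edges: In→c (2), b→f (3), e→Eg (4); capacity 2 + 3 + 4 = 9.
This cut is saturated, so no flow can exceed 9.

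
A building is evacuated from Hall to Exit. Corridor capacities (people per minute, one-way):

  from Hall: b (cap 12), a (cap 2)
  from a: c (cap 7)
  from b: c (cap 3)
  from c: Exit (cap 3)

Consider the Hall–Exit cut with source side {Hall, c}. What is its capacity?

17

Edges leaving {Hall, c}: Hall→a (2), Hall→b (12), c→Exit (3).
Cut capacity = 2 + 12 + 3 = 17.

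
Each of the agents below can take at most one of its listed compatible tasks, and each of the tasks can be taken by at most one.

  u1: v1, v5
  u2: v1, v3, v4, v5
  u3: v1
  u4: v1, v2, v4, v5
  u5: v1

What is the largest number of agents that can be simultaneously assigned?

4

Unit-capacity flow: source→left, listed edges, right→sink; max matching = max flow.
Augmenting path u1→v1 (+1); matched 1.
Augmenting path u2→v3 (+1); matched 2.
Augmenting path u4→v2 (+1); matched 3.
Augmenting path u3→v1→u1→v5 (+1); matched 4.
No augmenting path remains; maximum matching = 4.
König certificate: {u1, u2, u4, v1} is a vertex cover of size 4 (every listed pair touches it), so no matching can be larger.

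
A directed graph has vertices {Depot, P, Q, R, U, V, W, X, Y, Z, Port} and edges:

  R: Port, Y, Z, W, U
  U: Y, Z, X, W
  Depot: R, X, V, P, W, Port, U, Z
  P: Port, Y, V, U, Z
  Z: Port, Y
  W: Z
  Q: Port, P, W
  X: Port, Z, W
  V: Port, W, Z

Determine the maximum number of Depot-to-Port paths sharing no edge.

Assign every edge capacity 1; by Menger, the answer equals the max flow.
Path Depot→Port (+1); total 1.
Path Depot→P→Port (+1); total 2.
Path Depot→R→Port (+1); total 3.
Path Depot→V→Port (+1); total 4.
Path Depot→X→Port (+1); total 5.
Path Depot→Z→Port (+1); total 6.
No residual Depot→Port path; max flow = 6.
Certifying cut of size 6: {Depot→P, Depot→Port, Depot→R, Depot→V, X→Port, Z→Port}.

6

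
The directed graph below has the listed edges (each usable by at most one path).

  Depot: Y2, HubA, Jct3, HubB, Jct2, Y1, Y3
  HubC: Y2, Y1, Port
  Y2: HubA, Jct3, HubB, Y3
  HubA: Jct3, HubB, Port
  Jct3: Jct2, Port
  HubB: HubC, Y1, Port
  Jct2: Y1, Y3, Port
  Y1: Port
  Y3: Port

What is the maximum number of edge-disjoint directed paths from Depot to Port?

Assign every edge capacity 1; by Menger, the answer equals the max flow.
Path Depot→HubA→Port (+1); total 1.
Path Depot→Jct3→Port (+1); total 2.
Path Depot→HubB→Port (+1); total 3.
Path Depot→Jct2→Port (+1); total 4.
Path Depot→Y1→Port (+1); total 5.
Path Depot→Y3→Port (+1); total 6.
Path Depot→Y2→HubB→HubC→Port (+1); total 7.
No residual Depot→Port path; max flow = 7.
Certifying cut of size 7: {Depot→HubA, Depot→HubB, Depot→Jct2, Depot→Jct3, Depot→Y1, Depot→Y2, Depot→Y3}.

7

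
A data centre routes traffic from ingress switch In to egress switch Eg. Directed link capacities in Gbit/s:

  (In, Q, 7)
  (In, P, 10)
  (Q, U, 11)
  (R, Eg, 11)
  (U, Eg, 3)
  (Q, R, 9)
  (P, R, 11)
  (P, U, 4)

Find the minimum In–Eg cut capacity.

14

Augment In→P→R→Eg: bottleneck 10, flow now 10.
Augment In→Q→R→Eg: bottleneck 1, flow now 11.
Augment In→Q→U→Eg: bottleneck 3, flow now 14.
No augmenting path remains; maximum flow = 14.
By max-flow min-cut, the minimum cut capacity equals the max flow.
In the residual graph, reachable from In: {In, P, Q, R, U}.
Min-cut edges: R→Eg (11), U→Eg (3); capacity 11 + 3 = 14.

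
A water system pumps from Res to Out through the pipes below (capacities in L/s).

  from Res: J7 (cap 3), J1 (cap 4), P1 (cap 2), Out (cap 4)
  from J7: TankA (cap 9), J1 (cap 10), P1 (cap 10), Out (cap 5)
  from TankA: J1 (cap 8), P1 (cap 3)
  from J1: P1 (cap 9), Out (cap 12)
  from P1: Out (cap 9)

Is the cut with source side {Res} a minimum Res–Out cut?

Given cut capacity: 3 + 4 + 2 + 4 = 13.
Augment Res→Out: bottleneck 4, flow now 4.
Augment Res→J7→Out: bottleneck 3, flow now 7.
Augment Res→J1→Out: bottleneck 4, flow now 11.
Augment Res→P1→Out: bottleneck 2, flow now 13.
No augmenting path remains; maximum flow = 13.
Cut capacity 13 equals the max flow, so it is a minimum cut.

Yes — it is a minimum cut (capacity 13).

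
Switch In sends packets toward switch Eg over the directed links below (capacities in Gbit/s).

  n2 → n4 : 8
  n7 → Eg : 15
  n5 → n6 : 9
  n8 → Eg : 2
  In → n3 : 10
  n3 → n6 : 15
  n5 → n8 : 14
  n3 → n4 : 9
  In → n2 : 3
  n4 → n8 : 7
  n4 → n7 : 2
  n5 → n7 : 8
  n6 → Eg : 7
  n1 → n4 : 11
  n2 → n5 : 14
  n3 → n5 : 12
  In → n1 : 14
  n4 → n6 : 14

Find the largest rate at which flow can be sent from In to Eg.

19

Augment In→n3→n6→Eg: bottleneck 7, flow now 7.
Augment In→n1→n4→n7→Eg: bottleneck 2, flow now 9.
Augment In→n1→n4→n8→Eg: bottleneck 2, flow now 11.
Augment In→n2→n5→n7→Eg: bottleneck 3, flow now 14.
Augment In→n3→n5→n7→Eg: bottleneck 3, flow now 17.
Augment In→n1→n4→n6→n3→n5→n7→Eg: bottleneck 2, flow now 19. (uses reverse residual edge)
No augmenting path remains; maximum flow = 19.
In the residual graph, reachable from In: {In, n1, n2, n3, n4, n5, n6, n8}.
Min-cut edges: n4→n7 (2), n5→n7 (8), n6→Eg (7), n8→Eg (2); capacity 2 + 8 + 7 + 2 = 19.
This cut is saturated, so no flow can exceed 19.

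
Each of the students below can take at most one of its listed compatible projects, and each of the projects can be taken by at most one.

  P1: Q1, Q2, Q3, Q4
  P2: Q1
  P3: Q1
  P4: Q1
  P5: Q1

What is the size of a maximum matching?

Unit-capacity flow: source→left, listed edges, right→sink; max matching = max flow.
Augmenting path P1→Q1 (+1); matched 1.
Augmenting path P2→Q1→P1→Q2 (+1); matched 2.
No augmenting path remains; maximum matching = 2.
König certificate: {P1, Q1} is a vertex cover of size 2 (every listed pair touches it), so no matching can be larger.

2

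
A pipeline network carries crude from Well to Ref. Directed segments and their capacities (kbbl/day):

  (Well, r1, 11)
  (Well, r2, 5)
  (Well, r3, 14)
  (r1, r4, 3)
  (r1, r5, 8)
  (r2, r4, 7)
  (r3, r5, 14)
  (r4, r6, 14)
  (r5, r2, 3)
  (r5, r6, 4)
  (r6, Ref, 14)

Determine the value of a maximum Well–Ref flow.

Augment Well→r1→r4→r6→Ref: bottleneck 3, flow now 3.
Augment Well→r1→r5→r6→Ref: bottleneck 4, flow now 7.
Augment Well→r2→r4→r6→Ref: bottleneck 5, flow now 12.
Augment Well→r1→r5→r2→r4→r6→Ref: bottleneck 2, flow now 14.
No augmenting path remains; maximum flow = 14.
In the residual graph, reachable from Well: {Well, r1, r2, r3, r5}.
Min-cut edges: r1→r4 (3), r2→r4 (7), r5→r6 (4); capacity 3 + 7 + 4 = 14.
This cut is saturated, so no flow can exceed 14.

14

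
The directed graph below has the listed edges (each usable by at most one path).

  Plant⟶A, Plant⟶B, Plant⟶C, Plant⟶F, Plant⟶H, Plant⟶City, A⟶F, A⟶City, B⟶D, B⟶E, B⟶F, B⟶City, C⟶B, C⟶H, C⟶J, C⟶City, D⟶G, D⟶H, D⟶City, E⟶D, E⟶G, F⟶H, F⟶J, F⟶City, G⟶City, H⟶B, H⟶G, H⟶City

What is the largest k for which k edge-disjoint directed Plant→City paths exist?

6

Assign every edge capacity 1; by Menger, the answer equals the max flow.
Path Plant→City (+1); total 1.
Path Plant→A→City (+1); total 2.
Path Plant→B→City (+1); total 3.
Path Plant→C→City (+1); total 4.
Path Plant→F→City (+1); total 5.
Path Plant→H→City (+1); total 6.
No residual Plant→City path; max flow = 6.
Certifying cut of size 6: {Plant→A, Plant→B, Plant→C, Plant→City, Plant→F, Plant→H}.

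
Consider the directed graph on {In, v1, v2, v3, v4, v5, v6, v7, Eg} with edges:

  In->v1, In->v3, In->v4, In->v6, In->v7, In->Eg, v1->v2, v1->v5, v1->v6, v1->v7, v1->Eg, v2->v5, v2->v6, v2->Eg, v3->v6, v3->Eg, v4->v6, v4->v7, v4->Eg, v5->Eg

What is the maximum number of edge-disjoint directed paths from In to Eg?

4

Assign every edge capacity 1; by Menger, the answer equals the max flow.
Path In→Eg (+1); total 1.
Path In→v1→Eg (+1); total 2.
Path In→v3→Eg (+1); total 3.
Path In→v4→Eg (+1); total 4.
No residual In→Eg path; max flow = 4.
Certifying cut of size 4: {In→Eg, In→v1, In→v3, In→v4}.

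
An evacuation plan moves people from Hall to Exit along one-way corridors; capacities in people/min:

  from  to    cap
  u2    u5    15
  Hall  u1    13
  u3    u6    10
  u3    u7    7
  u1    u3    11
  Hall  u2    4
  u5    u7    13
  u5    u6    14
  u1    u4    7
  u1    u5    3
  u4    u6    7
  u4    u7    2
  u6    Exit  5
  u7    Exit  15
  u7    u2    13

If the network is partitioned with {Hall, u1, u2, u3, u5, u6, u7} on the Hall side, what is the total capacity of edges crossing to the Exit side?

Edges leaving {Hall, u1, u2, u3, u5, u6, u7}: u1→u4 (7), u6→Exit (5), u7→Exit (15).
Cut capacity = 7 + 5 + 15 = 27.

27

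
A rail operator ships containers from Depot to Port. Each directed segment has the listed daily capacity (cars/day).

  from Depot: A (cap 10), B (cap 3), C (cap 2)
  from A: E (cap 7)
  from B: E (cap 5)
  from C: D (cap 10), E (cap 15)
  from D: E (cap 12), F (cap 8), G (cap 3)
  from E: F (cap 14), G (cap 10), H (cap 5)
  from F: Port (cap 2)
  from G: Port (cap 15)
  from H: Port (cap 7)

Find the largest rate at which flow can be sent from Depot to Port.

12

Augment Depot→A→E→F→Port: bottleneck 2, flow now 2.
Augment Depot→A→E→G→Port: bottleneck 5, flow now 7.
Augment Depot→B→E→G→Port: bottleneck 3, flow now 10.
Augment Depot→C→D→G→Port: bottleneck 2, flow now 12.
No augmenting path remains; maximum flow = 12.
In the residual graph, reachable from Depot: {Depot, A}.
Min-cut edges: Depot→B (3), Depot→C (2), A→E (7); capacity 3 + 2 + 7 = 12.
This cut is saturated, so no flow can exceed 12.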